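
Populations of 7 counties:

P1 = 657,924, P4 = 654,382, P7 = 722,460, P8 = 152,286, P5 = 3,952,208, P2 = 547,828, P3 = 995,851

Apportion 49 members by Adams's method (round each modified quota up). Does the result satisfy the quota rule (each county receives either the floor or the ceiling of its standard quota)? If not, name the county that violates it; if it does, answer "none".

P5

Standard quotas: P1 4.196, P4 4.173, P7 4.608, P8 0.971, P5 25.206, P2 3.494, P3 6.351.
Adams allocation: P1 4, P4 4, P7 5, P8 1, P5 24, P2 4, P3 7.
P5 has quota 25.206 (lower 25, upper 26) but receives 24 — outside the quota interval.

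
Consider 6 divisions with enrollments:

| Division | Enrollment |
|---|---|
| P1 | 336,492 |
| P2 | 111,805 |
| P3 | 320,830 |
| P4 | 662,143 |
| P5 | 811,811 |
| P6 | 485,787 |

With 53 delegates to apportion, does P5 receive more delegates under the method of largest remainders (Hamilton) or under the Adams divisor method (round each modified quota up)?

Hamilton

Hamilton: P1 7, P2 2, P3 6, P4 13, P5 16, P6 9.
Adams: P1 7, P2 3, P3 6, P4 13, P5 15, P6 9.
P5 gets 16 under Hamilton and 15 under Adams.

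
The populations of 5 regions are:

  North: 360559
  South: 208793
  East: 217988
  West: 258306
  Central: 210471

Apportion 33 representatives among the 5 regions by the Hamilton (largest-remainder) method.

North=9, South=5, East=6, West=7, Central=6

Total 1256117; standard divisor 1256117/33 ≈ 38064.152.
Standard quotas: North 9.4724, South 5.4853, East 5.7269, West 6.7861, Central 5.5294.
Lower quotas: North 9, South 5, East 5, West 6, Central 5 (sum 30, leaving 3 seats).
Remainders in descending order: West 0.7861, East 0.7269, Central 0.5294, South 0.4853, North 0.4724.
Largest remainders: West, East, Central receive the extra seats.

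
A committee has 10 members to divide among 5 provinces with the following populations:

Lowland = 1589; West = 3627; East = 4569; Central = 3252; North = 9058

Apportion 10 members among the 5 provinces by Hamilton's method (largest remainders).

Lowland 1, West 2, East 2, Central 1, North 4

Total 22095; standard divisor 22095/10 ≈ 2209.5.
Standard quotas: Lowland 0.7192, West 1.6415, East 2.0679, Central 1.4718, North 4.0996.
Lower quotas: Lowland 0, West 1, East 2, Central 1, North 4 (sum 8, leaving 2 seats).
Remainders in descending order: Lowland 0.7192, West 0.6415, Central 0.4718, North 0.0996, East 0.0679.
The surplus seats go to Lowland, West.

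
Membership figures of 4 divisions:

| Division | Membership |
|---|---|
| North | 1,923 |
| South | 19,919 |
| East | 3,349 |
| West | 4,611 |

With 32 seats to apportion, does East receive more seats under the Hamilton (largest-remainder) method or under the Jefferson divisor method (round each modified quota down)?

Hamilton: North 2, South 21, East 4, West 5.
Jefferson: North 2, South 22, East 3, West 5.
East gets 4 under Hamilton and 3 under Jefferson.

Hamilton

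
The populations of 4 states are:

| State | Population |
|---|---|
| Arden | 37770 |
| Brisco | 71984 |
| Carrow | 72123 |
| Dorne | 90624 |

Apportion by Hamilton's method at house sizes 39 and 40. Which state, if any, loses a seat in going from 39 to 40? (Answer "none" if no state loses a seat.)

At 39 seats: Arden 6, Brisco 10, Carrow 10, Dorne 13.
At 40 seats: Arden 5, Brisco 11, Carrow 11, Dorne 13.
Arden drops from 6 to 5.

Arden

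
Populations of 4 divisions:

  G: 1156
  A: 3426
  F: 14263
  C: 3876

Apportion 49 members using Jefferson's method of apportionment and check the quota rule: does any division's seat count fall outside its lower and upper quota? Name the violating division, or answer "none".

Standard quotas: G 2.493, A 7.388, F 30.760, C 8.359.
Jefferson allocation: G 2, A 7, F 32, C 8.
F has quota 30.760 (lower 30, upper 31) but receives 32 — outside the quota interval.

F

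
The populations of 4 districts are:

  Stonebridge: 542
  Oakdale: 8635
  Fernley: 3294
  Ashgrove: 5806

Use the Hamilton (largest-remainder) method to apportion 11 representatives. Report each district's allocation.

Standard divisor: 18277 ÷ 11 ≈ 1661.545.
Standard quotas: Stonebridge 0.3262, Oakdale 5.1970, Fernley 1.9825, Ashgrove 3.4943.
Lower quotas: Stonebridge 0, Oakdale 5, Fernley 1, Ashgrove 3 (sum 9, leaving 2 seats).
Remainders in descending order: Fernley 0.9825, Ashgrove 0.4943, Stonebridge 0.3262, Oakdale 0.1970.
Largest remainders: Fernley, Ashgrove receive the extra seats.

Stonebridge 0; Oakdale 5; Fernley 2; Ashgrove 4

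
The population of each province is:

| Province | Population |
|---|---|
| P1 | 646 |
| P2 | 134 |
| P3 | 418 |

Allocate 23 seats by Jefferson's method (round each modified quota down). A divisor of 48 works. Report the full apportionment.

P1 13, P2 2, P3 8

With modified divisor 48: modified quotas P1 13.458, P2 2.792, P3 8.708.
Rounding down: P1 13, P2 2, P3 8 (total 23).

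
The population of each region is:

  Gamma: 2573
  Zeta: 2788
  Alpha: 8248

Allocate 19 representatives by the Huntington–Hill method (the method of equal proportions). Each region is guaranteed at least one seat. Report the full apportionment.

With divisor 730: modified quotas Gamma 3.525, Zeta 3.819, Alpha 11.299.
Geometric-mean thresholds: Gamma √(3·4)=3.464, Zeta √(3·4)=3.464, Alpha √(11·12)=11.489.
Each quota rounded against its threshold gives Gamma 4, Zeta 4, Alpha 11 (total 19).

Gamma: 4, Zeta: 4, Alpha: 11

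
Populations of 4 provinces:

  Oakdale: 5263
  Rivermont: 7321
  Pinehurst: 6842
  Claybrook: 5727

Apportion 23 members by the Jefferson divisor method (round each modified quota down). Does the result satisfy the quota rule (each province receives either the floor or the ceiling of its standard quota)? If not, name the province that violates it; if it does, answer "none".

none

Standard quotas: Oakdale 4.813, Rivermont 6.694, Pinehurst 6.256, Claybrook 5.237.
Jefferson allocation: Oakdale 5, Rivermont 7, Pinehurst 6, Claybrook 5.
Every allocation lies between the lower and upper quota.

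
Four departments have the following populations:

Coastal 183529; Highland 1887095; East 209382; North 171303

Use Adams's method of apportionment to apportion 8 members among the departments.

Coastal 1, Highland 5, East 1, North 1

Standard divisor 2451309/8 ≈ 306413.625; standard quotas: Coastal 0.599, Highland 6.159, East 0.683, North 0.559.
Rounding up gives 1, 7, 1, 1 = 10 seats, so the divisor must be adjusted.
With modified divisor 424600: modified quotas Coastal 0.432, Highland 4.444, East 0.493, North 0.403.
Rounding up: Coastal 1, Highland 5, East 1, North 1 (total 8).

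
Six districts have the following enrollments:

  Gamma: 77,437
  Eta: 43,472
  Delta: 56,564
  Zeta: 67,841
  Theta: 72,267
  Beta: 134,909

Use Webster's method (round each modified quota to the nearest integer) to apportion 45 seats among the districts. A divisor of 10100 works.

Gamma 8; Eta 4; Delta 6; Zeta 7; Theta 7; Beta 13

With modified divisor 10100: modified quotas Gamma 7.667, Eta 4.304, Delta 5.600, Zeta 6.717, Theta 7.155, Beta 13.357.
Rounding to the nearest integer: Gamma 8, Eta 4, Delta 6, Zeta 7, Theta 7, Beta 13 (total 45).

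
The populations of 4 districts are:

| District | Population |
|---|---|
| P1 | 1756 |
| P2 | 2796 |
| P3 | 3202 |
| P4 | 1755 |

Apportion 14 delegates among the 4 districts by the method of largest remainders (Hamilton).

P1: 3; P2: 4; P3: 5; P4: 2

Total 9509; standard divisor 9509/14 ≈ 679.214.
Standard quotas: P1 2.585, P2 4.117, P3 4.714, P4 2.584.
Lower quotas: P1 2, P2 4, P3 4, P4 2 (sum 12, leaving 2 seats).
Remainders in descending order: P3 0.714, P1 0.585, P4 0.584, P2 0.117.
The surplus seats go to P3, P1.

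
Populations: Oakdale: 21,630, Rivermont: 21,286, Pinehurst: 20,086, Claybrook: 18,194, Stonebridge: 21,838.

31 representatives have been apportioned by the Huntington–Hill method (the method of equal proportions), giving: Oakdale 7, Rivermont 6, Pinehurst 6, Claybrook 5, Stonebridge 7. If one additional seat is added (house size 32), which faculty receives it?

Priority for the next seat is population ÷ (√(s·(s+1))).
Priorities: Oakdale 2890.430, Rivermont 3284.501, Pinehurst 3099.337, Claybrook 3321.755, Stonebridge 2918.226.
Highest priority: Claybrook.

Claybrook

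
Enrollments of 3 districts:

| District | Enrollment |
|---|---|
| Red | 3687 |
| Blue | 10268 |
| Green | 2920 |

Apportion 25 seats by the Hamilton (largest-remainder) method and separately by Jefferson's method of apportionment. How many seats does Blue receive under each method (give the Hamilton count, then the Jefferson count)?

Hamilton: Red 6, Blue 15, Green 4.
Jefferson: Red 5, Blue 16, Green 4.
Blue gets 15 under Hamilton and 16 under Jefferson.

15 and 16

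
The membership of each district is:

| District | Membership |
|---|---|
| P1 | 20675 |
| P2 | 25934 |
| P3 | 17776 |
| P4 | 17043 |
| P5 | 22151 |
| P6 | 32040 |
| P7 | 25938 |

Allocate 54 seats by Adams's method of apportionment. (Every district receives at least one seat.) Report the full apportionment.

Standard divisor 161557/54 ≈ 2991.796; standard quotas: P1 6.911, P2 8.668, P3 5.942, P4 5.697, P5 7.404, P6 10.709, P7 8.670.
Rounding up gives 7, 9, 6, 6, 8, 11, 9 = 56 seats, so the divisor must be adjusted.
With modified divisor 3220: modified quotas P1 6.421, P2 8.054, P3 5.520, P4 5.293, P5 6.879, P6 9.950, P7 8.055.
Rounding up: P1 7, P2 9, P3 6, P4 6, P5 7, P6 10, P7 9 (total 54).

P1=7; P2=9; P3=6; P4=6; P5=7; P6=10; P7=9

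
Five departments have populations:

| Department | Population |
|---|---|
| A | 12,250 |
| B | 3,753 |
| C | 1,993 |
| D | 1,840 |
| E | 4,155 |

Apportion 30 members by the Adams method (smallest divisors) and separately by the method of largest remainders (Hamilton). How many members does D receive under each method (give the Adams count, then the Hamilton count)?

Adams: A 14, B 5, C 3, D 3, E 5.
Hamilton: A 15, B 5, C 3, D 2, E 5.
D gets 3 under Adams and 2 under Hamilton.

3 and 2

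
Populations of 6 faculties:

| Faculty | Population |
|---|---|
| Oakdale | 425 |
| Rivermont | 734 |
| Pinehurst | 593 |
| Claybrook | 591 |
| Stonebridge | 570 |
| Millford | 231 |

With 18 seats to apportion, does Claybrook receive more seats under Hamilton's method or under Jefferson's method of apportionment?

Jefferson

Hamilton: Oakdale 3, Rivermont 4, Pinehurst 4, Claybrook 3, Stonebridge 3, Millford 1.
Jefferson: Oakdale 2, Rivermont 4, Pinehurst 4, Claybrook 4, Stonebridge 3, Millford 1.
Claybrook gets 3 under Hamilton and 4 under Jefferson.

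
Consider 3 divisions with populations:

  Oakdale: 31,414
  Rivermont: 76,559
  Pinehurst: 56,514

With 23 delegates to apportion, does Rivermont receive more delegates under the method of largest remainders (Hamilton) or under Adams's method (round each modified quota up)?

Hamilton

Hamilton: Oakdale 4, Rivermont 11, Pinehurst 8.
Adams: Oakdale 5, Rivermont 10, Pinehurst 8.
Rivermont gets 11 under Hamilton and 10 under Adams.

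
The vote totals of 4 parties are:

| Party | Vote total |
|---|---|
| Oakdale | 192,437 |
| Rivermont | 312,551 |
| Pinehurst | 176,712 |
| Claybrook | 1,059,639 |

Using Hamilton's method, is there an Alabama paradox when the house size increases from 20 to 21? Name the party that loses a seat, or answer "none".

At 20 seats: Oakdale 2, Rivermont 4, Pinehurst 2, Claybrook 12.
At 21 seats: Oakdale 2, Rivermont 4, Pinehurst 2, Claybrook 13.
No party's allocation decreased.

none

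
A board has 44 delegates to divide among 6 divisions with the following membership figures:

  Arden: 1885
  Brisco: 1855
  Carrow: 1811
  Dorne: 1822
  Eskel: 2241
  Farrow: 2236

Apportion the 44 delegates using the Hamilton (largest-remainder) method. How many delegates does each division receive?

Arden 7, Brisco 7, Carrow 7, Dorne 7, Eskel 8, Farrow 8

The standard divisor is 11850/44 ≈ 269.318.
Standard quotas: Arden 6.999, Brisco 6.888, Carrow 6.724, Dorne 6.765, Eskel 8.321, Farrow 8.302.
Lower quotas: Arden 6, Brisco 6, Carrow 6, Dorne 6, Eskel 8, Farrow 8 (sum 40, leaving 4 seats).
Remainders in descending order: Arden 0.999, Brisco 0.888, Dorne 0.765, Carrow 0.724, Eskel 0.321, Farrow 0.302.
The surplus seats go to Arden, Brisco, Dorne, Carrow.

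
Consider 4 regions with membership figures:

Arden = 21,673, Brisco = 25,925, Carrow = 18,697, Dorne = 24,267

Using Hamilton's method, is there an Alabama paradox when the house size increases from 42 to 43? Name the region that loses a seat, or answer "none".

none

At 42 seats: Arden 10, Brisco 12, Carrow 9, Dorne 11.
At 43 seats: Arden 10, Brisco 12, Carrow 9, Dorne 12.
No region's allocation decreased.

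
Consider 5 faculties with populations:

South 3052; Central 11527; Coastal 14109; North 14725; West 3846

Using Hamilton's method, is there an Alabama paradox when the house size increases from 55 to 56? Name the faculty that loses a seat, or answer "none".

At 55 seats: South 4, Central 13, Coastal 16, North 17, West 5.
At 56 seats: South 4, Central 14, Coastal 17, North 17, West 4.
West drops from 5 to 4.

West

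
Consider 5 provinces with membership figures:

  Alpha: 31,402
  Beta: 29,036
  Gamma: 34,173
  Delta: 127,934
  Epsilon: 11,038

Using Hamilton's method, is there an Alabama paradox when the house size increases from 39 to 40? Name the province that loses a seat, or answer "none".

At 39 seats: Alpha 5, Beta 5, Gamma 6, Delta 21, Epsilon 2.
At 40 seats: Alpha 5, Beta 5, Gamma 6, Delta 22, Epsilon 2.
No province's allocation decreased.

none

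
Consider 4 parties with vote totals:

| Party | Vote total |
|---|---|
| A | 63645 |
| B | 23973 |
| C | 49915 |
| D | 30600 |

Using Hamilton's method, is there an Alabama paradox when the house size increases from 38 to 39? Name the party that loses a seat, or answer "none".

At 38 seats: A 14, B 6, C 11, D 7.
At 39 seats: A 15, B 5, C 12, D 7.
B drops from 6 to 5.

B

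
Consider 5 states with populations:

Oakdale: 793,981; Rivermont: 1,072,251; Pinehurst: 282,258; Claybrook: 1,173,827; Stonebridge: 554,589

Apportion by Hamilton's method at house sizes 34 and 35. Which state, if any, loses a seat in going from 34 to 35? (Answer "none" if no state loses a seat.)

At 34 seats: Oakdale 7, Rivermont 9, Pinehurst 3, Claybrook 10, Stonebridge 5.
At 35 seats: Oakdale 7, Rivermont 10, Pinehurst 2, Claybrook 11, Stonebridge 5.
Pinehurst drops from 3 to 2.

Pinehurst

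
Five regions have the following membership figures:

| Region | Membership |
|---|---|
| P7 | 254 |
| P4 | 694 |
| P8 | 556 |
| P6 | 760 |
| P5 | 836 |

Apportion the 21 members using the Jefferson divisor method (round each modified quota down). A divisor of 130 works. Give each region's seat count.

With modified divisor 130: modified quotas P7 1.954, P4 5.338, P8 4.277, P6 5.846, P5 6.431.
Rounding down: P7 1, P4 5, P8 4, P6 5, P5 6 (total 21).

P7 1, P4 5, P8 4, P6 5, P5 6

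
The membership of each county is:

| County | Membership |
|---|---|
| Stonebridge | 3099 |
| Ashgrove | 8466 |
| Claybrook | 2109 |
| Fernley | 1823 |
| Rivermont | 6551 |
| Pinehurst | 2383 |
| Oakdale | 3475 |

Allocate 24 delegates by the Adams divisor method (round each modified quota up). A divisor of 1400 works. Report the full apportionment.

Stonebridge=3, Ashgrove=7, Claybrook=2, Fernley=2, Rivermont=5, Pinehurst=2, Oakdale=3

With modified divisor 1400: modified quotas Stonebridge 2.214, Ashgrove 6.047, Claybrook 1.506, Fernley 1.302, Rivermont 4.679, Pinehurst 1.702, Oakdale 2.482.
Rounding up: Stonebridge 3, Ashgrove 7, Claybrook 2, Fernley 2, Rivermont 5, Pinehurst 2, Oakdale 3 (total 24).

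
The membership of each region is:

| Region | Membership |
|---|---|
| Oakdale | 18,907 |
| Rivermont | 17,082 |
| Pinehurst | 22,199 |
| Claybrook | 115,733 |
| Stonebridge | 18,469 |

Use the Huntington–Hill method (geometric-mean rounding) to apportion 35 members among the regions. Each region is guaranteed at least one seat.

Oakdale: 4, Rivermont: 3, Pinehurst: 4, Claybrook: 21, Stonebridge: 3

With divisor 5421: modified quotas Oakdale 3.488, Rivermont 3.151, Pinehurst 4.095, Claybrook 21.349, Stonebridge 3.407.
Geometric-mean thresholds: Oakdale √(3·4)=3.464, Rivermont √(3·4)=3.464, Pinehurst √(4·5)=4.472, Claybrook √(21·22)=21.494, Stonebridge √(3·4)=3.464.
Each quota rounded against its threshold gives Oakdale 4, Rivermont 3, Pinehurst 4, Claybrook 21, Stonebridge 3 (total 35).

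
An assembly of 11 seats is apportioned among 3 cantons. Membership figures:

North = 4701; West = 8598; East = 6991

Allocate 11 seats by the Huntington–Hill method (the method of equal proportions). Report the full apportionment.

With divisor 1921: modified quotas North 2.447, West 4.476, East 3.639.
Geometric-mean thresholds: North √(2·3)=2.449, West √(4·5)=4.472, East √(3·4)=3.464.
Each quota rounded against its threshold gives North 2, West 5, East 4 (total 11).

North: 2; West: 5; East: 4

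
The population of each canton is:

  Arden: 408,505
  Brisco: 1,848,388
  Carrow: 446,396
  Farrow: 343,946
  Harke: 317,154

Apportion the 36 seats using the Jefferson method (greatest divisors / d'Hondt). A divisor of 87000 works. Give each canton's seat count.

With modified divisor 87000: modified quotas Arden 4.695, Brisco 21.246, Carrow 5.131, Farrow 3.953, Harke 3.645.
Rounding down: Arden 4, Brisco 21, Carrow 5, Farrow 3, Harke 3 (total 36).

Arden: 4; Brisco: 21; Carrow: 5; Farrow: 3; Harke: 3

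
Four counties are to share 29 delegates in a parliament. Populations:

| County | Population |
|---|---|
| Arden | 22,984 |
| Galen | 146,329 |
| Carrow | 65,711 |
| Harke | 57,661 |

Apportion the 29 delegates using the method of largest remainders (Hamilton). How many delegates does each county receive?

Total 292685; standard divisor 292685/29 ≈ 10092.586.
Standard quotas: Arden 2.2773, Galen 14.4987, Carrow 6.5108, Harke 5.7132.
Lower quotas: Arden 2, Galen 14, Carrow 6, Harke 5 (sum 27, leaving 2 seats).
Remainders in descending order: Harke 0.7132, Carrow 0.5108, Galen 0.4987, Arden 0.2773.
Largest remainders: Harke, Carrow receive the extra seats.

Arden 2; Galen 14; Carrow 7; Harke 6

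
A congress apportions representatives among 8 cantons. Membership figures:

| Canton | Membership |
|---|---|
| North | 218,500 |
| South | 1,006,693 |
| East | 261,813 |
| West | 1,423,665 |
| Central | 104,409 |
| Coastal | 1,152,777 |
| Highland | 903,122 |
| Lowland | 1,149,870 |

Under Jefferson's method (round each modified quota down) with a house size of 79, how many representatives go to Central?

1

Standard divisor 6220849/79 ≈ 78744.924; standard quotas: North 2.775, South 12.784, East 3.325, West 18.079, Central 1.326, Coastal 14.639, Highland 11.469, Lowland 14.602.
Rounding down gives 2, 12, 3, 18, 1, 14, 11, 14 = 75 seats, so the divisor must be adjusted.
With modified divisor 75100: modified quotas North 2.909, South 13.405, East 3.486, West 18.957, Central 1.390, Coastal 15.350, Highland 12.026, Lowland 15.311.
Rounding down: North 2, South 13, East 3, West 18, Central 1, Coastal 15, Highland 12, Lowland 15 (total 79).
Central receives 1.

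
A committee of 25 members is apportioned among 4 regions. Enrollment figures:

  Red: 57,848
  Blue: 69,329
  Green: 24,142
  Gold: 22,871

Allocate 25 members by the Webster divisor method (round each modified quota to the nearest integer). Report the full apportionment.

Standard divisor 174190/25 ≈ 6967.6; standard quotas: Red 8.302, Blue 9.950, Green 3.465, Gold 3.282.
Rounding to the nearest integer gives 8, 10, 3, 3 = 24 seats, so the divisor must be adjusted.
With modified divisor 6850: modified quotas Red 8.445, Blue 10.121, Green 3.524, Gold 3.339.
Rounding to the nearest integer: Red 8, Blue 10, Green 4, Gold 3 (total 25).

Red 8, Blue 10, Green 4, Gold 3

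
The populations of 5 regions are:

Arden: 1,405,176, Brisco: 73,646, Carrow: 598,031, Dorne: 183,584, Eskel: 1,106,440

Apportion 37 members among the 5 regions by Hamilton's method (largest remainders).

Arden: 15, Brisco: 1, Carrow: 7, Dorne: 2, Eskel: 12

Total 3366877; standard divisor 3366877/37 ≈ 90996.676.
Standard quotas: Arden 15.4421, Brisco 0.8093, Carrow 6.5720, Dorne 2.0175, Eskel 12.1591.
Lower quotas: Arden 15, Brisco 0, Carrow 6, Dorne 2, Eskel 12 (sum 35, leaving 2 seats).
Remainders in descending order: Brisco 0.8093, Carrow 0.5720, Arden 0.4421, Eskel 0.1591, Dorne 0.0175.
Largest remainders: Brisco, Carrow receive the extra seats.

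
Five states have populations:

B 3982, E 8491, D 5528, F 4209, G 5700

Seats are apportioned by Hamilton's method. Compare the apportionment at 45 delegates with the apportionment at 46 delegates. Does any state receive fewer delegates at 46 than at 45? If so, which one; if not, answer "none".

none

At 45 seats: B 6, E 14, D 9, F 7, G 9.
At 46 seats: B 7, E 14, D 9, F 7, G 9.
No state's allocation decreased.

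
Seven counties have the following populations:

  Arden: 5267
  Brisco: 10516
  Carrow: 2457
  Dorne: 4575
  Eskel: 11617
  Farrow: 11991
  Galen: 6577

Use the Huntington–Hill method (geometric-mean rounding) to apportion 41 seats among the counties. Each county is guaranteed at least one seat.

With divisor 1292: modified quotas Arden 4.077, Brisco 8.139, Carrow 1.902, Dorne 3.541, Eskel 8.991, Farrow 9.281, Galen 5.091.
Geometric-mean thresholds: Arden √(4·5)=4.472, Brisco √(8·9)=8.485, Carrow √(1·2)=1.414, Dorne √(3·4)=3.464, Eskel √(8·9)=8.485, Farrow √(9·10)=9.487, Galen √(5·6)=5.477.
Each quota rounded against its threshold gives Arden 4, Brisco 8, Carrow 2, Dorne 4, Eskel 9, Farrow 9, Galen 5 (total 41).

Arden: 4, Brisco: 8, Carrow: 2, Dorne: 4, Eskel: 9, Farrow: 9, Galen: 5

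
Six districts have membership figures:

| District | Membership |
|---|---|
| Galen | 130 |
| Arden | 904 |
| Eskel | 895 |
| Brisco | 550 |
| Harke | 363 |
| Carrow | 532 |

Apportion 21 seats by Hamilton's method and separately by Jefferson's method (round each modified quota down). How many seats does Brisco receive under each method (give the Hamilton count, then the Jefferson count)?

Hamilton: Galen 1, Arden 6, Eskel 6, Brisco 3, Harke 2, Carrow 3.
Jefferson: Galen 0, Arden 6, Eskel 6, Brisco 4, Harke 2, Carrow 3.
Brisco gets 3 under Hamilton and 4 under Jefferson.

3 and 4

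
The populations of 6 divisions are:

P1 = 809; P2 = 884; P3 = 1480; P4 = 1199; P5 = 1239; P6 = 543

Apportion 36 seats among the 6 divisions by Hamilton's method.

P1 5, P2 5, P3 9, P4 7, P5 7, P6 3

The standard divisor is 6154/36 ≈ 170.944.
Standard quotas: P1 4.733, P2 5.171, P3 8.658, P4 7.014, P5 7.248, P6 3.176.
Lower quotas: P1 4, P2 5, P3 8, P4 7, P5 7, P6 3 (sum 34, leaving 2 seats).
Remainders in descending order: P1 0.733, P3 0.658, P5 0.248, P6 0.176, P2 0.171, P4 0.014.
Largest remainders: P1, P3 receive the extra seats.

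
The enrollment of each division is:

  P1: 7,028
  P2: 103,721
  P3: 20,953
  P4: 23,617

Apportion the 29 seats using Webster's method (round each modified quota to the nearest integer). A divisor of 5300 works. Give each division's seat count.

With modified divisor 5300: modified quotas P1 1.326, P2 19.570, P3 3.953, P4 4.456.
Rounding to the nearest integer: P1 1, P2 20, P3 4, P4 4 (total 29).

P1=1; P2=20; P3=4; P4=4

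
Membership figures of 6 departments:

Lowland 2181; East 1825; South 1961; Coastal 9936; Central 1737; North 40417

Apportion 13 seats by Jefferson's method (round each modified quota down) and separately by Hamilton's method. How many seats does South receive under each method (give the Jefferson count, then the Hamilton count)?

0 and 1

Jefferson: Lowland 0, East 0, South 0, Coastal 2, Central 0, North 11.
Hamilton: Lowland 1, East 0, South 1, Coastal 2, Central 0, North 9.
South gets 0 under Jefferson and 1 under Hamilton.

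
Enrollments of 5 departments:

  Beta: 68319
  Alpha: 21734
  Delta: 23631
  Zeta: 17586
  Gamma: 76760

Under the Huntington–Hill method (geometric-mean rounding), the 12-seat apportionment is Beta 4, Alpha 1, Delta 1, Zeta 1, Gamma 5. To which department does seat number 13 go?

Delta

Priority for the next seat is population ÷ (√(s·(s+1))).
Priorities: Beta 15276.593, Alpha 15368.259, Delta 16709.640, Zeta 12435.180, Gamma 14014.395.
Highest priority: Delta.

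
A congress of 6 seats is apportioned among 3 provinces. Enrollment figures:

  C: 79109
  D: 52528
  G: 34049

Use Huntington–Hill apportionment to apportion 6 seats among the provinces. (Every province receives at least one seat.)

C 3; D 2; G 1

With divisor 28186: modified quotas C 2.807, D 1.864, G 1.208.
Geometric-mean thresholds: C √(2·3)=2.449, D √(1·2)=1.414, G √(1·2)=1.414.
Each quota rounded against its threshold gives C 3, D 2, G 1 (total 6).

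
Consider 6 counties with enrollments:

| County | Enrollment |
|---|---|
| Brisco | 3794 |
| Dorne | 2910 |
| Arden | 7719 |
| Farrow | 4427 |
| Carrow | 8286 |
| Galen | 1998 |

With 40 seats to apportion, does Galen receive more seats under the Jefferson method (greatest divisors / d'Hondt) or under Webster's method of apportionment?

Webster

Jefferson: Brisco 5, Dorne 4, Arden 11, Farrow 6, Carrow 12, Galen 2.
Webster: Brisco 5, Dorne 4, Arden 11, Farrow 6, Carrow 11, Galen 3.
Galen gets 2 under Jefferson and 3 under Webster.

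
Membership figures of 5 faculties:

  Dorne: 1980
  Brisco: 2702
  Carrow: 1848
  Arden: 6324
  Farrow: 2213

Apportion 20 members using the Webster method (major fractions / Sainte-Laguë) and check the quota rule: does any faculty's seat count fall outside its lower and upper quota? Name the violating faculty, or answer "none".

Standard quotas: Dorne 2.628, Brisco 3.587, Carrow 2.453, Arden 8.395, Farrow 2.938.
Webster allocation: Dorne 3, Brisco 4, Carrow 2, Arden 8, Farrow 3.
Every allocation lies between the lower and upper quota.

none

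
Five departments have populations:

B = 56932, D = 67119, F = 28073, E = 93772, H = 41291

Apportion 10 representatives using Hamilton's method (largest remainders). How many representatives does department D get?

2

Standard divisor: 287187 ÷ 10 ≈ 28718.7.
Standard quotas: B 1.9824, D 2.3371, F 0.9775, E 3.2652, H 1.4378.
Lower quotas: B 1, D 2, F 0, E 3, H 1 (sum 7, leaving 3 seats).
Remainders in descending order: B 0.9824, F 0.9775, H 0.4378, D 0.3371, E 0.2652.
Largest remainders: B, F, H receive the extra seats.
D receives 2.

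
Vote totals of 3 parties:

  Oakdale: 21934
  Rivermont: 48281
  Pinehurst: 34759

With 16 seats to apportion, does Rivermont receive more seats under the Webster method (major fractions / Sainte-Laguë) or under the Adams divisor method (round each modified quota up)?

Webster: Oakdale 3, Rivermont 8, Pinehurst 5.
Adams: Oakdale 4, Rivermont 7, Pinehurst 5.
Rivermont gets 8 under Webster and 7 under Adams.

Webster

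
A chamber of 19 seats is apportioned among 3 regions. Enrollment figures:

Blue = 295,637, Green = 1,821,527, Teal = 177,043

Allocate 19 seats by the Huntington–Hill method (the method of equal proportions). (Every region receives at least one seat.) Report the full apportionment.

With divisor 122941: modified quotas Blue 2.405, Green 14.816, Teal 1.440.
Geometric-mean thresholds: Blue √(2·3)=2.449, Green √(14·15)=14.491, Teal √(1·2)=1.414.
Each quota rounded against its threshold gives Blue 2, Green 15, Teal 2 (total 19).

Blue 2, Green 15, Teal 2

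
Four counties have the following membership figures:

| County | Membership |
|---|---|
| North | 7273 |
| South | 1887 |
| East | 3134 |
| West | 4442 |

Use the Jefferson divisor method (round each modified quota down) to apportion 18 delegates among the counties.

North 8; South 2; East 3; West 5

Standard divisor 16736/18 ≈ 929.778; standard quotas: North 7.822, South 2.030, East 3.371, West 4.777.
Rounding down gives 7, 2, 3, 4 = 16 seats, so the divisor must be adjusted.
With modified divisor 850: modified quotas North 8.556, South 2.220, East 3.687, West 5.226.
Rounding down: North 8, South 2, East 3, West 5 (total 18).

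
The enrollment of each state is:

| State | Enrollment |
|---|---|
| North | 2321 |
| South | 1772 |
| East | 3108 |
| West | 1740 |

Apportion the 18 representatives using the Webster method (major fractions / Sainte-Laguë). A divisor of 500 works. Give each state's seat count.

North=5, South=4, East=6, West=3

With modified divisor 500: modified quotas North 4.642, South 3.544, East 6.216, West 3.480.
Rounding to the nearest integer: North 5, South 4, East 6, West 3 (total 18).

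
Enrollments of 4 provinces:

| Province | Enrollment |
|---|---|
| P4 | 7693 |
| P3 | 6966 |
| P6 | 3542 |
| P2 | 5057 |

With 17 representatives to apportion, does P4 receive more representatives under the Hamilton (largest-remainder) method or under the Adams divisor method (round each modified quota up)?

Hamilton: P4 6, P3 5, P6 2, P2 4.
Adams: P4 5, P3 5, P6 3, P2 4.
P4 gets 6 under Hamilton and 5 under Adams.

Hamilton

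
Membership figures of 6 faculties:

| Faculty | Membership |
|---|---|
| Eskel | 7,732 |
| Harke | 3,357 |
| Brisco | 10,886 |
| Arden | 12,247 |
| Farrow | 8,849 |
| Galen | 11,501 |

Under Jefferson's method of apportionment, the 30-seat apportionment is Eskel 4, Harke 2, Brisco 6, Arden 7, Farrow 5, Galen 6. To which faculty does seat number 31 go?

Galen

Priority for the next seat is population ÷ (current seats + 1).
Priorities: Eskel 1546.400, Harke 1119.000, Brisco 1555.143, Arden 1530.875, Farrow 1474.833, Galen 1643.000.
Highest priority: Galen.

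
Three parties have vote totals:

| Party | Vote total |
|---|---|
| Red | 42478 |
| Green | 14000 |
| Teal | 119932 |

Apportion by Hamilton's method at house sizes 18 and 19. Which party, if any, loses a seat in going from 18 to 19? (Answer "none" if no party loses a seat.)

At 18 seats: Red 4, Green 2, Teal 12.
At 19 seats: Red 5, Green 1, Teal 13.
Green drops from 2 to 1.

Green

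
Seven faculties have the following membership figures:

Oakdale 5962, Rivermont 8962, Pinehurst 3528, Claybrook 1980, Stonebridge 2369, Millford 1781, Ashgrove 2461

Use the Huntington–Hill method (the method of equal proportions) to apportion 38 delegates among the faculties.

With divisor 714: modified quotas Oakdale 8.350, Rivermont 12.552, Pinehurst 4.941, Claybrook 2.773, Stonebridge 3.318, Millford 2.494, Ashgrove 3.447.
Geometric-mean thresholds: Oakdale √(8·9)=8.485, Rivermont √(12·13)=12.490, Pinehurst √(4·5)=4.472, Claybrook √(2·3)=2.449, Stonebridge √(3·4)=3.464, Millford √(2·3)=2.449, Ashgrove √(3·4)=3.464.
Each quota rounded against its threshold gives Oakdale 8, Rivermont 13, Pinehurst 5, Claybrook 3, Stonebridge 3, Millford 3, Ashgrove 3 (total 38).

Oakdale=8, Rivermont=13, Pinehurst=5, Claybrook=3, Stonebridge=3, Millford=3, Ashgrove=3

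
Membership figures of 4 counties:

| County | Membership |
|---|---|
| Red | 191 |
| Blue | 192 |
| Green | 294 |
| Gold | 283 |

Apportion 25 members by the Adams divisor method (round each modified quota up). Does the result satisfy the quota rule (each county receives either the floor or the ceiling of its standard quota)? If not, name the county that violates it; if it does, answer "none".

none

Standard quotas: Red 4.974, Blue 5.000, Green 7.656, Gold 7.370.
Adams allocation: Red 5, Blue 5, Green 8, Gold 7.
Every allocation lies between the lower and upper quota.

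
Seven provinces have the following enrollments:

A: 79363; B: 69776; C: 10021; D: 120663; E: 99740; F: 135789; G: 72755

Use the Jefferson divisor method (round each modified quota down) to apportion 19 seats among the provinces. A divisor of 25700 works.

With modified divisor 25700: modified quotas A 3.088, B 2.715, C 0.390, D 4.695, E 3.881, F 5.284, G 2.831.
Rounding down: A 3, B 2, C 0, D 4, E 3, F 5, G 2 (total 19).

A 3, B 2, C 0, D 4, E 3, F 5, G 2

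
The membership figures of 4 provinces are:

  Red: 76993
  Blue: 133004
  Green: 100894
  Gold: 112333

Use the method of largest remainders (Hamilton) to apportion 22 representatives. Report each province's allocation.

Red=4; Blue=7; Green=5; Gold=6

Standard divisor: 423224 ÷ 22 ≈ 19237.455.
Standard quotas: Red 4.0022, Blue 6.9138, Green 5.2447, Gold 5.8393.
Lower quotas: Red 4, Blue 6, Green 5, Gold 5 (sum 20, leaving 2 seats).
Remainders in descending order: Blue 0.9138, Gold 0.8393, Green 0.2447, Red 0.0022.
The surplus seats go to Blue, Gold.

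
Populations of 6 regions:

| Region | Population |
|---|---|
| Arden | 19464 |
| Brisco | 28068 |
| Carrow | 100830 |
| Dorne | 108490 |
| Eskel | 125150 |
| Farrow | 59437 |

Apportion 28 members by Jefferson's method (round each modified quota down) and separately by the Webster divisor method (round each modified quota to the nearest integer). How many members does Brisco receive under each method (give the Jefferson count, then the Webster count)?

Jefferson: Arden 1, Brisco 1, Carrow 7, Dorne 7, Eskel 8, Farrow 4.
Webster: Arden 1, Brisco 2, Carrow 6, Dorne 7, Eskel 8, Farrow 4.
Brisco gets 1 under Jefferson and 2 under Webster.

1 and 2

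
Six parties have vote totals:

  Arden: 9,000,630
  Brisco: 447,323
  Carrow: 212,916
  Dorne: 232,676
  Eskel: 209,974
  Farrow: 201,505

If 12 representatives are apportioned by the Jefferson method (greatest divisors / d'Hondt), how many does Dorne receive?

Standard divisor 10305024/12 ≈ 858752; standard quotas: Arden 10.481, Brisco 0.521, Carrow 0.248, Dorne 0.271, Eskel 0.245, Farrow 0.235.
Rounding down gives 10, 0, 0, 0, 0, 0 = 10 seats, so the divisor must be adjusted.
With modified divisor 721200: modified quotas Arden 12.480, Brisco 0.620, Carrow 0.295, Dorne 0.323, Eskel 0.291, Farrow 0.279.
Rounding down: Arden 12, Brisco 0, Carrow 0, Dorne 0, Eskel 0, Farrow 0 (total 12).
Dorne receives 0.

0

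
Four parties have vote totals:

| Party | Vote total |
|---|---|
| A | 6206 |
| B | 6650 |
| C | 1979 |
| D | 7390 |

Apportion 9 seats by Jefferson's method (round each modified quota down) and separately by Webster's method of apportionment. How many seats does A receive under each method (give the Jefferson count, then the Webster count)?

Jefferson: A 3, B 3, C 0, D 3.
Webster: A 2, B 3, C 1, D 3.
A gets 3 under Jefferson and 2 under Webster.

3 and 2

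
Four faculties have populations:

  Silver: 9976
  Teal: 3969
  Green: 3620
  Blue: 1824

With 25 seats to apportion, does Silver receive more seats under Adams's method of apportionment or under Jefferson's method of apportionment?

Adams: Silver 12, Teal 5, Green 5, Blue 3.
Jefferson: Silver 13, Teal 5, Green 5, Blue 2.
Silver gets 12 under Adams and 13 under Jefferson.

Jefferson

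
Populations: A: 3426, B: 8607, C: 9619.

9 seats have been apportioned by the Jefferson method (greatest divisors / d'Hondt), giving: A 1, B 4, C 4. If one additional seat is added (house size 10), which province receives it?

Priority for the next seat is population ÷ (current seats + 1).
Priorities: A 1713.000, B 1721.400, C 1923.800.
Highest priority: C.

C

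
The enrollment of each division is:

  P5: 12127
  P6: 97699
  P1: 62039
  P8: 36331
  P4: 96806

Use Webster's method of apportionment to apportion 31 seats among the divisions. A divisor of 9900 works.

P5: 1, P6: 10, P1: 6, P8: 4, P4: 10

With modified divisor 9900: modified quotas P5 1.225, P6 9.869, P1 6.267, P8 3.670, P4 9.778.
Rounding to the nearest integer: P5 1, P6 10, P1 6, P8 4, P4 10 (total 31).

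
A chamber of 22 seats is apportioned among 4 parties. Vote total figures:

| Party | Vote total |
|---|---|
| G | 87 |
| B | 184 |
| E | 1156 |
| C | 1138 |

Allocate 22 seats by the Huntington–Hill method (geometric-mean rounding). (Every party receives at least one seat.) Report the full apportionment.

G 1; B 2; E 10; C 9

With divisor 121: modified quotas G 0.719, B 1.521, E 9.554, C 9.405.
Geometric-mean thresholds: G (min 1), B √(1·2)=1.414, E √(9·10)=9.487, C √(9·10)=9.487.
Each quota rounded against its threshold gives G 1, B 2, E 10, C 9 (total 22).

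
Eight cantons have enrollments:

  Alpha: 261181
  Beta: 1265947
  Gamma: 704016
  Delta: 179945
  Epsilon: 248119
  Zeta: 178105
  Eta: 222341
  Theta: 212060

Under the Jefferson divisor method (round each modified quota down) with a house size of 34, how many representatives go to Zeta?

2

Standard divisor 3271714/34 ≈ 96226.882; standard quotas: Alpha 2.714, Beta 13.156, Gamma 7.316, Delta 1.870, Epsilon 2.578, Zeta 1.851, Eta 2.311, Theta 2.204.
Rounding down gives 2, 13, 7, 1, 2, 1, 2, 2 = 30 seats, so the divisor must be adjusted.
With modified divisor 87719.5: modified quotas Alpha 2.977, Beta 14.432, Gamma 8.026, Delta 2.051, Epsilon 2.829, Zeta 2.030, Eta 2.535, Theta 2.417.
Rounding down: Alpha 2, Beta 14, Gamma 8, Delta 2, Epsilon 2, Zeta 2, Eta 2, Theta 2 (total 34).
Zeta receives 2.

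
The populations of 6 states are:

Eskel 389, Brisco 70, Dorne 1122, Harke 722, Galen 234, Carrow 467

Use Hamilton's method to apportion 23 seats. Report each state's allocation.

Standard divisor: 3004 ÷ 23 ≈ 130.609.
Standard quotas: Eskel 2.978, Brisco 0.536, Dorne 8.591, Harke 5.528, Galen 1.792, Carrow 3.576.
Lower quotas: Eskel 2, Brisco 0, Dorne 8, Harke 5, Galen 1, Carrow 3 (sum 19, leaving 4 seats).
Remainders in descending order: Eskel 0.978, Galen 0.792, Dorne 0.591, Carrow 0.576, Brisco 0.536, Harke 0.528.
Largest remainders: Eskel, Galen, Dorne, Carrow receive the extra seats.

Eskel: 3, Brisco: 0, Dorne: 9, Harke: 5, Galen: 2, Carrow: 4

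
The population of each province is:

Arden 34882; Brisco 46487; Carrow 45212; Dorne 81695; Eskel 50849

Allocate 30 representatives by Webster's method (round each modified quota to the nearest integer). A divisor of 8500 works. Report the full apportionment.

Arden: 4, Brisco: 5, Carrow: 5, Dorne: 10, Eskel: 6

With modified divisor 8500: modified quotas Arden 4.104, Brisco 5.469, Carrow 5.319, Dorne 9.611, Eskel 5.982.
Rounding to the nearest integer: Arden 4, Brisco 5, Carrow 5, Dorne 10, Eskel 6 (total 30).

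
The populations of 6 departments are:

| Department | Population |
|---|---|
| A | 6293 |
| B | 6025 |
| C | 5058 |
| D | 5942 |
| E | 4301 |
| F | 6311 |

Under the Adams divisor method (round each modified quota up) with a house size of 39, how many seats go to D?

Standard divisor 33930/39 ≈ 870; standard quotas: A 7.233, B 6.925, C 5.814, D 6.830, E 4.944, F 7.254.
Rounding up gives 8, 7, 6, 7, 5, 8 = 41 seats, so the divisor must be adjusted.
With modified divisor 950: modified quotas A 6.624, B 6.342, C 5.324, D 6.255, E 4.527, F 6.643.
Rounding up: A 7, B 7, C 6, D 7, E 5, F 7 (total 39).
D receives 7.

7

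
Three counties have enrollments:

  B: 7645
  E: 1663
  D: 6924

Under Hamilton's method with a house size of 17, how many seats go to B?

The standard divisor is 16232/17 ≈ 954.824.
Standard quotas: B 8.0067, E 1.7417, D 7.2516.
Lower quotas: B 8, E 1, D 7 (sum 16, leaving 1 seat).
Remainders in descending order: E 0.7417, D 0.2516, B 0.0067.
Largest remainder: E receives the extra seat.
B receives 8.

8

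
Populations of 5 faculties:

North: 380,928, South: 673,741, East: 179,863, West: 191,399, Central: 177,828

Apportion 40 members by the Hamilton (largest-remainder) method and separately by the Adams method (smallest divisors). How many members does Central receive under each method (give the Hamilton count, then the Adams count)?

Hamilton: North 10, South 17, East 4, West 5, Central 4.
Adams: North 9, South 16, East 5, West 5, Central 5.
Central gets 4 under Hamilton and 5 under Adams.

4 and 5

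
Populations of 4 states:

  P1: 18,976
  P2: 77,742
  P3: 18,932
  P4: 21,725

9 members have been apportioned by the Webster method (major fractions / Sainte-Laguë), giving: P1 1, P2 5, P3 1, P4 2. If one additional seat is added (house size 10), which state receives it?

P2

Priority for the next seat is population ÷ (current seats + 0.5).
Priorities: P1 12650.667, P2 14134.909, P3 12621.333, P4 8690.000.
Highest priority: P2.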